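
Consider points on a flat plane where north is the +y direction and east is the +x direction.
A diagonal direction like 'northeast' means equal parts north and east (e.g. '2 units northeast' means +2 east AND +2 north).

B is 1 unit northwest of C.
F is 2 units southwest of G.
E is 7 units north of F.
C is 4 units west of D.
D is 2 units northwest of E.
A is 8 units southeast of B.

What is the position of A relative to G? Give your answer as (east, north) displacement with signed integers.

Place G at the origin (east=0, north=0).
  F is 2 units southwest of G: delta (east=-2, north=-2); F at (east=-2, north=-2).
  E is 7 units north of F: delta (east=+0, north=+7); E at (east=-2, north=5).
  D is 2 units northwest of E: delta (east=-2, north=+2); D at (east=-4, north=7).
  C is 4 units west of D: delta (east=-4, north=+0); C at (east=-8, north=7).
  B is 1 unit northwest of C: delta (east=-1, north=+1); B at (east=-9, north=8).
  A is 8 units southeast of B: delta (east=+8, north=-8); A at (east=-1, north=0).
Therefore A relative to G: (east=-1, north=0).

Answer: A is at (east=-1, north=0) relative to G.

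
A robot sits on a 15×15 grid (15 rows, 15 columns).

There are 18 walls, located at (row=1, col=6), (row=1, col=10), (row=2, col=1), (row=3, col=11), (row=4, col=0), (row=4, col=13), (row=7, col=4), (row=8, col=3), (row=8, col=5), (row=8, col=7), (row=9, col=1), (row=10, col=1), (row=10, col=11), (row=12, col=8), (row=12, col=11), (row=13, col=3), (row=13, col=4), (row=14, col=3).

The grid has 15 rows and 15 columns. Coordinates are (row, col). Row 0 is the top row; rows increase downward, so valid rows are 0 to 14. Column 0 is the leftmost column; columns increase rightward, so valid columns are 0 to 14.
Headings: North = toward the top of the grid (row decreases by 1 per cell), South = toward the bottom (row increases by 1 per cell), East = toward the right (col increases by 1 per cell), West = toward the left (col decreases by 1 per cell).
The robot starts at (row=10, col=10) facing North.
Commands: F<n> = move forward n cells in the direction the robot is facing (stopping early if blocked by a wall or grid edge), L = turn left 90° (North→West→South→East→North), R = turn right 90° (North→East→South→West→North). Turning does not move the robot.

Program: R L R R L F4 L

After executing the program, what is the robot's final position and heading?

Answer: Final position: (row=10, col=10), facing North

Derivation:
Start: (row=10, col=10), facing North
  R: turn right, now facing East
  L: turn left, now facing North
  R: turn right, now facing East
  R: turn right, now facing South
  L: turn left, now facing East
  F4: move forward 0/4 (blocked), now at (row=10, col=10)
  L: turn left, now facing North
Final: (row=10, col=10), facing North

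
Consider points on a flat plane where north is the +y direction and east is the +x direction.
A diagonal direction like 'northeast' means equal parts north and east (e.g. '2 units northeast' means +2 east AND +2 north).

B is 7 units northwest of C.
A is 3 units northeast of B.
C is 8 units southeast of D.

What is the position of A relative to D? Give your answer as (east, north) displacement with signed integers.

Place D at the origin (east=0, north=0).
  C is 8 units southeast of D: delta (east=+8, north=-8); C at (east=8, north=-8).
  B is 7 units northwest of C: delta (east=-7, north=+7); B at (east=1, north=-1).
  A is 3 units northeast of B: delta (east=+3, north=+3); A at (east=4, north=2).
Therefore A relative to D: (east=4, north=2).

Answer: A is at (east=4, north=2) relative to D.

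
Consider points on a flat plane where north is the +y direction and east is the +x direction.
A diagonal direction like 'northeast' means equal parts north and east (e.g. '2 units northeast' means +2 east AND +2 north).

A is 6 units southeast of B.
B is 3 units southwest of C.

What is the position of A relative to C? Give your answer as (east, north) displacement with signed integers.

Answer: A is at (east=3, north=-9) relative to C.

Derivation:
Place C at the origin (east=0, north=0).
  B is 3 units southwest of C: delta (east=-3, north=-3); B at (east=-3, north=-3).
  A is 6 units southeast of B: delta (east=+6, north=-6); A at (east=3, north=-9).
Therefore A relative to C: (east=3, north=-9).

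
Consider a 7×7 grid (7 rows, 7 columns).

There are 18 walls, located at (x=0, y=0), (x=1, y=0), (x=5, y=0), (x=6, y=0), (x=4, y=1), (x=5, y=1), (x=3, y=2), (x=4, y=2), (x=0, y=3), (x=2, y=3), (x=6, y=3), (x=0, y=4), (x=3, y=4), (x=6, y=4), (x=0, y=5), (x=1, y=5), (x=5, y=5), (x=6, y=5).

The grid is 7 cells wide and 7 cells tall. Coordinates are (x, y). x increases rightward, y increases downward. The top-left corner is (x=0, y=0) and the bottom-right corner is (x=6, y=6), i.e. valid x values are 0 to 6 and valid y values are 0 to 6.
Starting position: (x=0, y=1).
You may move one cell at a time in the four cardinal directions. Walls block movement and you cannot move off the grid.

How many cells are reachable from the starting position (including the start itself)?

Answer: Reachable cells: 31

Derivation:
BFS flood-fill from (x=0, y=1):
  Distance 0: (x=0, y=1)
  Distance 1: (x=1, y=1), (x=0, y=2)
  Distance 2: (x=2, y=1), (x=1, y=2)
  Distance 3: (x=2, y=0), (x=3, y=1), (x=2, y=2), (x=1, y=3)
  Distance 4: (x=3, y=0), (x=1, y=4)
  Distance 5: (x=4, y=0), (x=2, y=4)
  Distance 6: (x=2, y=5)
  Distance 7: (x=3, y=5), (x=2, y=6)
  Distance 8: (x=4, y=5), (x=1, y=6), (x=3, y=6)
  Distance 9: (x=4, y=4), (x=0, y=6), (x=4, y=6)
  Distance 10: (x=4, y=3), (x=5, y=4), (x=5, y=6)
  Distance 11: (x=3, y=3), (x=5, y=3), (x=6, y=6)
  Distance 12: (x=5, y=2)
  Distance 13: (x=6, y=2)
  Distance 14: (x=6, y=1)
Total reachable: 31 (grid has 31 open cells total)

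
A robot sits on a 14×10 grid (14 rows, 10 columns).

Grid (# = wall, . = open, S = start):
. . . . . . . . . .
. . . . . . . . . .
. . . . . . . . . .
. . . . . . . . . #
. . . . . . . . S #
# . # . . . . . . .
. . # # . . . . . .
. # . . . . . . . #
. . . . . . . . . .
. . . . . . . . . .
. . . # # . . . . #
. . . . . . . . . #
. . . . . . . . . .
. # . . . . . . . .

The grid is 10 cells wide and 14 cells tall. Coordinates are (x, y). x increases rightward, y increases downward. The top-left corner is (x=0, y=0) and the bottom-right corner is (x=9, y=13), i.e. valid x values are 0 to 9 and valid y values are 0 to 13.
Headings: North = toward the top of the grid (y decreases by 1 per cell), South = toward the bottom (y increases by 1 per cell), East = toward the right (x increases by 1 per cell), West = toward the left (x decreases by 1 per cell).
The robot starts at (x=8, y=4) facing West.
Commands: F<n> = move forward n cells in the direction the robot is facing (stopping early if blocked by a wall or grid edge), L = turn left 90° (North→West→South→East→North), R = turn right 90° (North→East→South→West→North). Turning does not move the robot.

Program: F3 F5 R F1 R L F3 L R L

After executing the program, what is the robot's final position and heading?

Answer: Final position: (x=0, y=0), facing West

Derivation:
Start: (x=8, y=4), facing West
  F3: move forward 3, now at (x=5, y=4)
  F5: move forward 5, now at (x=0, y=4)
  R: turn right, now facing North
  F1: move forward 1, now at (x=0, y=3)
  R: turn right, now facing East
  L: turn left, now facing North
  F3: move forward 3, now at (x=0, y=0)
  L: turn left, now facing West
  R: turn right, now facing North
  L: turn left, now facing West
Final: (x=0, y=0), facing West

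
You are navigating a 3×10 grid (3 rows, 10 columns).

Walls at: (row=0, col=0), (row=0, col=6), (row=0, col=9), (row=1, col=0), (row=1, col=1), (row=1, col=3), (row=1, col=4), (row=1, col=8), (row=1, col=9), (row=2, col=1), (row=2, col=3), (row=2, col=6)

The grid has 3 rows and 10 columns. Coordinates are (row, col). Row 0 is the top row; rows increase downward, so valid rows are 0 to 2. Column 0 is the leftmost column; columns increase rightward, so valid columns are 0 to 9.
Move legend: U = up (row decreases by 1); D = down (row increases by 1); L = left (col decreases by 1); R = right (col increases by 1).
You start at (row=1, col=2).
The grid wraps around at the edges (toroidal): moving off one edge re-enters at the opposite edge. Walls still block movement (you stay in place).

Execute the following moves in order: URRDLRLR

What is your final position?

Answer: Final position: (row=0, col=4)

Derivation:
Start: (row=1, col=2)
  U (up): (row=1, col=2) -> (row=0, col=2)
  R (right): (row=0, col=2) -> (row=0, col=3)
  R (right): (row=0, col=3) -> (row=0, col=4)
  D (down): blocked, stay at (row=0, col=4)
  L (left): (row=0, col=4) -> (row=0, col=3)
  R (right): (row=0, col=3) -> (row=0, col=4)
  L (left): (row=0, col=4) -> (row=0, col=3)
  R (right): (row=0, col=3) -> (row=0, col=4)
Final: (row=0, col=4)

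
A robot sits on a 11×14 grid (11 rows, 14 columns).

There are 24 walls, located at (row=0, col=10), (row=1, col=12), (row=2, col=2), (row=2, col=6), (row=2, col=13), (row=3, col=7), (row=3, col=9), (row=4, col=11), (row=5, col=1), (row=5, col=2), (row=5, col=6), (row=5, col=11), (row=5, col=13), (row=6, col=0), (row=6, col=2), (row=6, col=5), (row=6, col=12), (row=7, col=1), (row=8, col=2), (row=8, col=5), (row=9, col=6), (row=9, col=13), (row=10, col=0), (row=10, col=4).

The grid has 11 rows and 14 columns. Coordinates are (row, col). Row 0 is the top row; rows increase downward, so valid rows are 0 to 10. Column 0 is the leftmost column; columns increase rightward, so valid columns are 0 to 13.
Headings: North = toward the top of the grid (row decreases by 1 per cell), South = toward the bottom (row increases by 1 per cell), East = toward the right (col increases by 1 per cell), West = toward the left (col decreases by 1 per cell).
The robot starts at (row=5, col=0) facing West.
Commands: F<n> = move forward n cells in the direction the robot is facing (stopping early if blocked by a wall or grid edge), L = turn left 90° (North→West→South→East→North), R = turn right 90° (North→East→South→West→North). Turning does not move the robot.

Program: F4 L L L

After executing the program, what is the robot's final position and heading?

Answer: Final position: (row=5, col=0), facing North

Derivation:
Start: (row=5, col=0), facing West
  F4: move forward 0/4 (blocked), now at (row=5, col=0)
  L: turn left, now facing South
  L: turn left, now facing East
  L: turn left, now facing North
Final: (row=5, col=0), facing North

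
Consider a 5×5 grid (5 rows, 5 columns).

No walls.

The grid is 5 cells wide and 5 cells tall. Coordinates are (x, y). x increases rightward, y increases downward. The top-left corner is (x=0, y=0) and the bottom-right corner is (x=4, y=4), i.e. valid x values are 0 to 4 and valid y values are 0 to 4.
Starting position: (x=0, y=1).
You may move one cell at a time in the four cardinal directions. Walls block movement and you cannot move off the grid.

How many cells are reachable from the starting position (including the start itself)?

BFS flood-fill from (x=0, y=1):
  Distance 0: (x=0, y=1)
  Distance 1: (x=0, y=0), (x=1, y=1), (x=0, y=2)
  Distance 2: (x=1, y=0), (x=2, y=1), (x=1, y=2), (x=0, y=3)
  Distance 3: (x=2, y=0), (x=3, y=1), (x=2, y=2), (x=1, y=3), (x=0, y=4)
  Distance 4: (x=3, y=0), (x=4, y=1), (x=3, y=2), (x=2, y=3), (x=1, y=4)
  Distance 5: (x=4, y=0), (x=4, y=2), (x=3, y=3), (x=2, y=4)
  Distance 6: (x=4, y=3), (x=3, y=4)
  Distance 7: (x=4, y=4)
Total reachable: 25 (grid has 25 open cells total)

Answer: Reachable cells: 25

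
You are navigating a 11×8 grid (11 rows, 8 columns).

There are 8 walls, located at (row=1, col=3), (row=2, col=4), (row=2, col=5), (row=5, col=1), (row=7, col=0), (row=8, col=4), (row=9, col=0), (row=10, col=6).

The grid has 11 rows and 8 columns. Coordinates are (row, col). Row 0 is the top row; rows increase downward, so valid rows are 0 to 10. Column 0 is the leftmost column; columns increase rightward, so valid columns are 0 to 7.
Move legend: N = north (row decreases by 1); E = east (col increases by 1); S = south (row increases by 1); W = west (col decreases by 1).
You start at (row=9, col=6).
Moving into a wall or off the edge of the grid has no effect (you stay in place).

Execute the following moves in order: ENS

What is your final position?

Start: (row=9, col=6)
  E (east): (row=9, col=6) -> (row=9, col=7)
  N (north): (row=9, col=7) -> (row=8, col=7)
  S (south): (row=8, col=7) -> (row=9, col=7)
Final: (row=9, col=7)

Answer: Final position: (row=9, col=7)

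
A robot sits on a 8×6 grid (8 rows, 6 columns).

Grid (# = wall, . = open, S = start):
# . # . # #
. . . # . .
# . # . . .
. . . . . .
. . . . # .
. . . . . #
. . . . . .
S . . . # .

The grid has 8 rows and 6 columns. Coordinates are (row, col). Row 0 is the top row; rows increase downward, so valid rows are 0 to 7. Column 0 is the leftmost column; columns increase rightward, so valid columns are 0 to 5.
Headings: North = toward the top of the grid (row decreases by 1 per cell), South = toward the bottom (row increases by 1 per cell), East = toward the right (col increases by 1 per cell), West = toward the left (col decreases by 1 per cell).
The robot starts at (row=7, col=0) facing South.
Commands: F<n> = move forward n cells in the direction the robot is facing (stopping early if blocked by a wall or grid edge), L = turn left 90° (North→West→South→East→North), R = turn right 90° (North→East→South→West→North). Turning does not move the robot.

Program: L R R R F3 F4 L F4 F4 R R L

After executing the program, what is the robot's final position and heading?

Start: (row=7, col=0), facing South
  L: turn left, now facing East
  R: turn right, now facing South
  R: turn right, now facing West
  R: turn right, now facing North
  F3: move forward 3, now at (row=4, col=0)
  F4: move forward 1/4 (blocked), now at (row=3, col=0)
  L: turn left, now facing West
  F4: move forward 0/4 (blocked), now at (row=3, col=0)
  F4: move forward 0/4 (blocked), now at (row=3, col=0)
  R: turn right, now facing North
  R: turn right, now facing East
  L: turn left, now facing North
Final: (row=3, col=0), facing North

Answer: Final position: (row=3, col=0), facing North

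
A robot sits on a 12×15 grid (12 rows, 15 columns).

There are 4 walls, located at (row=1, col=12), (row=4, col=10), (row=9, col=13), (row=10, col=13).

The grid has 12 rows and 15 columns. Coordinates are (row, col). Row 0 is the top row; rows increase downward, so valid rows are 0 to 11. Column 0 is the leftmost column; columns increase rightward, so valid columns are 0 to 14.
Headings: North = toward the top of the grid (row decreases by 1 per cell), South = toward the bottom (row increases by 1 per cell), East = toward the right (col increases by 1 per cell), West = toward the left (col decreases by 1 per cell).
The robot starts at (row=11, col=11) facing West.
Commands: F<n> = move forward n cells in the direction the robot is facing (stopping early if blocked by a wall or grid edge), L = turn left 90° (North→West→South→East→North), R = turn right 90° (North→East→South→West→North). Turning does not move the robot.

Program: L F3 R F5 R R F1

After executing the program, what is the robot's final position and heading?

Answer: Final position: (row=11, col=7), facing East

Derivation:
Start: (row=11, col=11), facing West
  L: turn left, now facing South
  F3: move forward 0/3 (blocked), now at (row=11, col=11)
  R: turn right, now facing West
  F5: move forward 5, now at (row=11, col=6)
  R: turn right, now facing North
  R: turn right, now facing East
  F1: move forward 1, now at (row=11, col=7)
Final: (row=11, col=7), facing East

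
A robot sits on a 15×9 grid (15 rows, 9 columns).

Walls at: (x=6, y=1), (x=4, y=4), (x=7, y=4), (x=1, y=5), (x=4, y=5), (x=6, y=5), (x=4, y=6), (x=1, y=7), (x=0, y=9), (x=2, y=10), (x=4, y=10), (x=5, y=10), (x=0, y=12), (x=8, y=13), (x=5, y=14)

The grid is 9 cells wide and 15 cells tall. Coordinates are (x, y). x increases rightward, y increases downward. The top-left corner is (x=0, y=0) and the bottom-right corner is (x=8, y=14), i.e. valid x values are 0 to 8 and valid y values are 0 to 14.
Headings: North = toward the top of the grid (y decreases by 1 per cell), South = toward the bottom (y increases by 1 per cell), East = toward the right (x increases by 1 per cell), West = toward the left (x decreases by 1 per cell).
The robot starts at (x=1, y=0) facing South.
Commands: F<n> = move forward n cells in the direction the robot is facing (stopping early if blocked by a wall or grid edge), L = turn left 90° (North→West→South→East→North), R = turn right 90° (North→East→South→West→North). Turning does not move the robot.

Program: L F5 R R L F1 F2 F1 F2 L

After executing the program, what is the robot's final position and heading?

Answer: Final position: (x=6, y=0), facing East

Derivation:
Start: (x=1, y=0), facing South
  L: turn left, now facing East
  F5: move forward 5, now at (x=6, y=0)
  R: turn right, now facing South
  R: turn right, now facing West
  L: turn left, now facing South
  F1: move forward 0/1 (blocked), now at (x=6, y=0)
  F2: move forward 0/2 (blocked), now at (x=6, y=0)
  F1: move forward 0/1 (blocked), now at (x=6, y=0)
  F2: move forward 0/2 (blocked), now at (x=6, y=0)
  L: turn left, now facing East
Final: (x=6, y=0), facing East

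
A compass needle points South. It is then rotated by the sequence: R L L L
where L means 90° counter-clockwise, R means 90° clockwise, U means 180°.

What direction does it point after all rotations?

Answer: Final heading: North

Derivation:
Start: South
  R (right (90° clockwise)) -> West
  L (left (90° counter-clockwise)) -> South
  L (left (90° counter-clockwise)) -> East
  L (left (90° counter-clockwise)) -> North
Final: North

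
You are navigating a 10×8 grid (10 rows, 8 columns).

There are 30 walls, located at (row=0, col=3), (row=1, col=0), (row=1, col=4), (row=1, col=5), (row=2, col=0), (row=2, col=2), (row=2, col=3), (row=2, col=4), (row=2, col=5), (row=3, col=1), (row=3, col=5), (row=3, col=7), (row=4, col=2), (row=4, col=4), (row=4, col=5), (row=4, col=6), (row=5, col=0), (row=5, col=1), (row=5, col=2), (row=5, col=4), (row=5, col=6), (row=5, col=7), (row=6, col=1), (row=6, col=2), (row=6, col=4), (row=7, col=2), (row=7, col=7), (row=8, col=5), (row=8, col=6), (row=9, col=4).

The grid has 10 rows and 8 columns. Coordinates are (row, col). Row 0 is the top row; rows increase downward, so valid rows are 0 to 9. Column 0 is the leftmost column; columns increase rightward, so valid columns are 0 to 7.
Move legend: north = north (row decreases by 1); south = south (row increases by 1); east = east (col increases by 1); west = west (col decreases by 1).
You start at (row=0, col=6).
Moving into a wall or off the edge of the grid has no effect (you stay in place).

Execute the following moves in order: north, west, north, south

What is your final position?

Start: (row=0, col=6)
  north (north): blocked, stay at (row=0, col=6)
  west (west): (row=0, col=6) -> (row=0, col=5)
  north (north): blocked, stay at (row=0, col=5)
  south (south): blocked, stay at (row=0, col=5)
Final: (row=0, col=5)

Answer: Final position: (row=0, col=5)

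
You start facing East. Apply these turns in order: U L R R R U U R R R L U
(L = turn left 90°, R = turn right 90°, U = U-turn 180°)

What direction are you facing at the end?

Start: East
  U (U-turn (180°)) -> West
  L (left (90° counter-clockwise)) -> South
  R (right (90° clockwise)) -> West
  R (right (90° clockwise)) -> North
  R (right (90° clockwise)) -> East
  U (U-turn (180°)) -> West
  U (U-turn (180°)) -> East
  R (right (90° clockwise)) -> South
  R (right (90° clockwise)) -> West
  R (right (90° clockwise)) -> North
  L (left (90° counter-clockwise)) -> West
  U (U-turn (180°)) -> East
Final: East

Answer: Final heading: East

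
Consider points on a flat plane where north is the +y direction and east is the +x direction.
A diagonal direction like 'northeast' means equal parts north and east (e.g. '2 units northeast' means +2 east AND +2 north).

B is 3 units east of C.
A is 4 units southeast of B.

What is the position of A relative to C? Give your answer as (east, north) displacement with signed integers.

Place C at the origin (east=0, north=0).
  B is 3 units east of C: delta (east=+3, north=+0); B at (east=3, north=0).
  A is 4 units southeast of B: delta (east=+4, north=-4); A at (east=7, north=-4).
Therefore A relative to C: (east=7, north=-4).

Answer: A is at (east=7, north=-4) relative to C.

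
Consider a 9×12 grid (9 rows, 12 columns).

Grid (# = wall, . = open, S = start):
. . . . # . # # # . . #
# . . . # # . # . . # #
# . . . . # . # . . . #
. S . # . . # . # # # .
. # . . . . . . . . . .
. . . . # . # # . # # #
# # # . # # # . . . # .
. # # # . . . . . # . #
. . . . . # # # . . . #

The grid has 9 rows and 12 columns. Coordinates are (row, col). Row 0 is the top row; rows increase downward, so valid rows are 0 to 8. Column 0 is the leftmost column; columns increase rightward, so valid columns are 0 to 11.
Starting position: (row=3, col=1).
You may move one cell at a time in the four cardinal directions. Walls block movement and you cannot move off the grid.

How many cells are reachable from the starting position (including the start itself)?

Answer: Reachable cells: 54

Derivation:
BFS flood-fill from (row=3, col=1):
  Distance 0: (row=3, col=1)
  Distance 1: (row=2, col=1), (row=3, col=0), (row=3, col=2)
  Distance 2: (row=1, col=1), (row=2, col=2), (row=4, col=0), (row=4, col=2)
  Distance 3: (row=0, col=1), (row=1, col=2), (row=2, col=3), (row=4, col=3), (row=5, col=0), (row=5, col=2)
  Distance 4: (row=0, col=0), (row=0, col=2), (row=1, col=3), (row=2, col=4), (row=4, col=4), (row=5, col=1), (row=5, col=3)
  Distance 5: (row=0, col=3), (row=3, col=4), (row=4, col=5), (row=6, col=3)
  Distance 6: (row=3, col=5), (row=4, col=6), (row=5, col=5)
  Distance 7: (row=4, col=7)
  Distance 8: (row=3, col=7), (row=4, col=8)
  Distance 9: (row=4, col=9), (row=5, col=8)
  Distance 10: (row=4, col=10), (row=6, col=8)
  Distance 11: (row=4, col=11), (row=6, col=7), (row=6, col=9), (row=7, col=8)
  Distance 12: (row=3, col=11), (row=7, col=7), (row=8, col=8)
  Distance 13: (row=7, col=6), (row=8, col=9)
  Distance 14: (row=7, col=5), (row=8, col=10)
  Distance 15: (row=7, col=4), (row=7, col=10)
  Distance 16: (row=8, col=4)
  Distance 17: (row=8, col=3)
  Distance 18: (row=8, col=2)
  Distance 19: (row=8, col=1)
  Distance 20: (row=8, col=0)
  Distance 21: (row=7, col=0)
Total reachable: 54 (grid has 65 open cells total)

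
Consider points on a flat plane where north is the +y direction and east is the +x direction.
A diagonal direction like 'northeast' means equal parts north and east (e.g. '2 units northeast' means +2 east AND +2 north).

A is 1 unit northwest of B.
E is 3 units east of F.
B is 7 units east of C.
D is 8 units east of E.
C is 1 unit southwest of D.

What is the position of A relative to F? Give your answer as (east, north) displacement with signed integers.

Answer: A is at (east=16, north=0) relative to F.

Derivation:
Place F at the origin (east=0, north=0).
  E is 3 units east of F: delta (east=+3, north=+0); E at (east=3, north=0).
  D is 8 units east of E: delta (east=+8, north=+0); D at (east=11, north=0).
  C is 1 unit southwest of D: delta (east=-1, north=-1); C at (east=10, north=-1).
  B is 7 units east of C: delta (east=+7, north=+0); B at (east=17, north=-1).
  A is 1 unit northwest of B: delta (east=-1, north=+1); A at (east=16, north=0).
Therefore A relative to F: (east=16, north=0).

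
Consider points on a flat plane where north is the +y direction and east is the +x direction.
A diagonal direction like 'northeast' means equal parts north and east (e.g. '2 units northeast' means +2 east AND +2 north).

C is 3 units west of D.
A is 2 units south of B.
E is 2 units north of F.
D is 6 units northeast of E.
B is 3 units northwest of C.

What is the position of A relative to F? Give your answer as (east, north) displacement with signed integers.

Answer: A is at (east=0, north=9) relative to F.

Derivation:
Place F at the origin (east=0, north=0).
  E is 2 units north of F: delta (east=+0, north=+2); E at (east=0, north=2).
  D is 6 units northeast of E: delta (east=+6, north=+6); D at (east=6, north=8).
  C is 3 units west of D: delta (east=-3, north=+0); C at (east=3, north=8).
  B is 3 units northwest of C: delta (east=-3, north=+3); B at (east=0, north=11).
  A is 2 units south of B: delta (east=+0, north=-2); A at (east=0, north=9).
Therefore A relative to F: (east=0, north=9).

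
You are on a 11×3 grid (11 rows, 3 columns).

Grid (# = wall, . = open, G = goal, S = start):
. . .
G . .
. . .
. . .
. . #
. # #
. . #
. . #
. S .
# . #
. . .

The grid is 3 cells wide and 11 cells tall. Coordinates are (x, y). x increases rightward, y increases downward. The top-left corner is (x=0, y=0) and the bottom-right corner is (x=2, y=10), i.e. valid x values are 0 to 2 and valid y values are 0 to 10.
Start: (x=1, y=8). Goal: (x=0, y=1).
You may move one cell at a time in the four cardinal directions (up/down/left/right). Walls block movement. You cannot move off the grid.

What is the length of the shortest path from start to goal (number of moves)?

BFS from (x=1, y=8) until reaching (x=0, y=1):
  Distance 0: (x=1, y=8)
  Distance 1: (x=1, y=7), (x=0, y=8), (x=2, y=8), (x=1, y=9)
  Distance 2: (x=1, y=6), (x=0, y=7), (x=1, y=10)
  Distance 3: (x=0, y=6), (x=0, y=10), (x=2, y=10)
  Distance 4: (x=0, y=5)
  Distance 5: (x=0, y=4)
  Distance 6: (x=0, y=3), (x=1, y=4)
  Distance 7: (x=0, y=2), (x=1, y=3)
  Distance 8: (x=0, y=1), (x=1, y=2), (x=2, y=3)  <- goal reached here
One shortest path (8 moves): (x=1, y=8) -> (x=0, y=8) -> (x=0, y=7) -> (x=0, y=6) -> (x=0, y=5) -> (x=0, y=4) -> (x=0, y=3) -> (x=0, y=2) -> (x=0, y=1)

Answer: Shortest path length: 8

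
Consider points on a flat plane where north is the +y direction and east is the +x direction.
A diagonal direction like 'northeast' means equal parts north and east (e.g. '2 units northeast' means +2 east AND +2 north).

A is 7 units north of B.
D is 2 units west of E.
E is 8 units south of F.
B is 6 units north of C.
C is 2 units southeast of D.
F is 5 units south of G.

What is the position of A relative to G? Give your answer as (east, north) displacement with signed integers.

Place G at the origin (east=0, north=0).
  F is 5 units south of G: delta (east=+0, north=-5); F at (east=0, north=-5).
  E is 8 units south of F: delta (east=+0, north=-8); E at (east=0, north=-13).
  D is 2 units west of E: delta (east=-2, north=+0); D at (east=-2, north=-13).
  C is 2 units southeast of D: delta (east=+2, north=-2); C at (east=0, north=-15).
  B is 6 units north of C: delta (east=+0, north=+6); B at (east=0, north=-9).
  A is 7 units north of B: delta (east=+0, north=+7); A at (east=0, north=-2).
Therefore A relative to G: (east=0, north=-2).

Answer: A is at (east=0, north=-2) relative to G.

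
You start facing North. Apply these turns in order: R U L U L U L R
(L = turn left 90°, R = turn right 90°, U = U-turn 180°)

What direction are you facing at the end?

Start: North
  R (right (90° clockwise)) -> East
  U (U-turn (180°)) -> West
  L (left (90° counter-clockwise)) -> South
  U (U-turn (180°)) -> North
  L (left (90° counter-clockwise)) -> West
  U (U-turn (180°)) -> East
  L (left (90° counter-clockwise)) -> North
  R (right (90° clockwise)) -> East
Final: East

Answer: Final heading: East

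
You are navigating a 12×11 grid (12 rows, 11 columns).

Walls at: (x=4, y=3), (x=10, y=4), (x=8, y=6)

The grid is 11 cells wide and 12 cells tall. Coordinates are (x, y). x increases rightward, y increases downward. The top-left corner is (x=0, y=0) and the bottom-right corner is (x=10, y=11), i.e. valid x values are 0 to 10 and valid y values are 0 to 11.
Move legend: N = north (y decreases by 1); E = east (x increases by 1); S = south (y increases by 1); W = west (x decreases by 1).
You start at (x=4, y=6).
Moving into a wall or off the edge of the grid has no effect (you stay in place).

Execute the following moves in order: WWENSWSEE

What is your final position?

Start: (x=4, y=6)
  W (west): (x=4, y=6) -> (x=3, y=6)
  W (west): (x=3, y=6) -> (x=2, y=6)
  E (east): (x=2, y=6) -> (x=3, y=6)
  N (north): (x=3, y=6) -> (x=3, y=5)
  S (south): (x=3, y=5) -> (x=3, y=6)
  W (west): (x=3, y=6) -> (x=2, y=6)
  S (south): (x=2, y=6) -> (x=2, y=7)
  E (east): (x=2, y=7) -> (x=3, y=7)
  E (east): (x=3, y=7) -> (x=4, y=7)
Final: (x=4, y=7)

Answer: Final position: (x=4, y=7)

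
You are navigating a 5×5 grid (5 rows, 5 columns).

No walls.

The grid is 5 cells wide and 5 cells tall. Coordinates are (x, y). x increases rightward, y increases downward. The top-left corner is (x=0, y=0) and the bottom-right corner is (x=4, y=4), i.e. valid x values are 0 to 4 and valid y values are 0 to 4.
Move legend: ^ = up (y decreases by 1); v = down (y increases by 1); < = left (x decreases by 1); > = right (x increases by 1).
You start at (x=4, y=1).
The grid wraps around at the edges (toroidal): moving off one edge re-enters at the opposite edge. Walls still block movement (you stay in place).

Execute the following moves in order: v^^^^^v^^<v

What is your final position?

Start: (x=4, y=1)
  v (down): (x=4, y=1) -> (x=4, y=2)
  ^ (up): (x=4, y=2) -> (x=4, y=1)
  ^ (up): (x=4, y=1) -> (x=4, y=0)
  ^ (up): (x=4, y=0) -> (x=4, y=4)
  ^ (up): (x=4, y=4) -> (x=4, y=3)
  ^ (up): (x=4, y=3) -> (x=4, y=2)
  v (down): (x=4, y=2) -> (x=4, y=3)
  ^ (up): (x=4, y=3) -> (x=4, y=2)
  ^ (up): (x=4, y=2) -> (x=4, y=1)
  < (left): (x=4, y=1) -> (x=3, y=1)
  v (down): (x=3, y=1) -> (x=3, y=2)
Final: (x=3, y=2)

Answer: Final position: (x=3, y=2)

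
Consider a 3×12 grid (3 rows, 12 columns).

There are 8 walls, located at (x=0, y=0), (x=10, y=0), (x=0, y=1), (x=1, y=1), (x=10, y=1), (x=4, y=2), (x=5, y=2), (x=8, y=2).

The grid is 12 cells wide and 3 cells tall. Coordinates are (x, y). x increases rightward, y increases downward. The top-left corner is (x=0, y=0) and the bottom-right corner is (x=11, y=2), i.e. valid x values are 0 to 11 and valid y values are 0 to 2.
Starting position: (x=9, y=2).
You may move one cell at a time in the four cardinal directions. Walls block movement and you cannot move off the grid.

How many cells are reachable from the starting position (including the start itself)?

Answer: Reachable cells: 28

Derivation:
BFS flood-fill from (x=9, y=2):
  Distance 0: (x=9, y=2)
  Distance 1: (x=9, y=1), (x=10, y=2)
  Distance 2: (x=9, y=0), (x=8, y=1), (x=11, y=2)
  Distance 3: (x=8, y=0), (x=7, y=1), (x=11, y=1)
  Distance 4: (x=7, y=0), (x=11, y=0), (x=6, y=1), (x=7, y=2)
  Distance 5: (x=6, y=0), (x=5, y=1), (x=6, y=2)
  Distance 6: (x=5, y=0), (x=4, y=1)
  Distance 7: (x=4, y=0), (x=3, y=1)
  Distance 8: (x=3, y=0), (x=2, y=1), (x=3, y=2)
  Distance 9: (x=2, y=0), (x=2, y=2)
  Distance 10: (x=1, y=0), (x=1, y=2)
  Distance 11: (x=0, y=2)
Total reachable: 28 (grid has 28 open cells total)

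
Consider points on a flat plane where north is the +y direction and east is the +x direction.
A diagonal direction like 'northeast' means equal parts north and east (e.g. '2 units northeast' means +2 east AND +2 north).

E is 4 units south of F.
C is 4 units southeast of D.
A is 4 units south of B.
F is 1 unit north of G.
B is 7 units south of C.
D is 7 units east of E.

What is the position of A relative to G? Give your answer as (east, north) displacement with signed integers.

Answer: A is at (east=11, north=-18) relative to G.

Derivation:
Place G at the origin (east=0, north=0).
  F is 1 unit north of G: delta (east=+0, north=+1); F at (east=0, north=1).
  E is 4 units south of F: delta (east=+0, north=-4); E at (east=0, north=-3).
  D is 7 units east of E: delta (east=+7, north=+0); D at (east=7, north=-3).
  C is 4 units southeast of D: delta (east=+4, north=-4); C at (east=11, north=-7).
  B is 7 units south of C: delta (east=+0, north=-7); B at (east=11, north=-14).
  A is 4 units south of B: delta (east=+0, north=-4); A at (east=11, north=-18).
Therefore A relative to G: (east=11, north=-18).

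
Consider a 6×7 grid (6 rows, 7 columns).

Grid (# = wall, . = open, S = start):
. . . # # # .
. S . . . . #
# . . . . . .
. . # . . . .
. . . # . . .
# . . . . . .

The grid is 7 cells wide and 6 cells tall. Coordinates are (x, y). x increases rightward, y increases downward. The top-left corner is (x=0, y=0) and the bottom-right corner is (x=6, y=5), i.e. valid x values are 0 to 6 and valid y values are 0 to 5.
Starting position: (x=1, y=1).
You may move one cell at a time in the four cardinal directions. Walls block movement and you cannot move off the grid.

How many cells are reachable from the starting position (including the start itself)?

BFS flood-fill from (x=1, y=1):
  Distance 0: (x=1, y=1)
  Distance 1: (x=1, y=0), (x=0, y=1), (x=2, y=1), (x=1, y=2)
  Distance 2: (x=0, y=0), (x=2, y=0), (x=3, y=1), (x=2, y=2), (x=1, y=3)
  Distance 3: (x=4, y=1), (x=3, y=2), (x=0, y=3), (x=1, y=4)
  Distance 4: (x=5, y=1), (x=4, y=2), (x=3, y=3), (x=0, y=4), (x=2, y=4), (x=1, y=5)
  Distance 5: (x=5, y=2), (x=4, y=3), (x=2, y=5)
  Distance 6: (x=6, y=2), (x=5, y=3), (x=4, y=4), (x=3, y=5)
  Distance 7: (x=6, y=3), (x=5, y=4), (x=4, y=5)
  Distance 8: (x=6, y=4), (x=5, y=5)
  Distance 9: (x=6, y=5)
Total reachable: 33 (grid has 34 open cells total)

Answer: Reachable cells: 33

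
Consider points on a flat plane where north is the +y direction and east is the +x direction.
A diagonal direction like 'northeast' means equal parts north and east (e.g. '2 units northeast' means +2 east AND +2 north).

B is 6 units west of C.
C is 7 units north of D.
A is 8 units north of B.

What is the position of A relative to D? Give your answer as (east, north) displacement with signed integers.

Place D at the origin (east=0, north=0).
  C is 7 units north of D: delta (east=+0, north=+7); C at (east=0, north=7).
  B is 6 units west of C: delta (east=-6, north=+0); B at (east=-6, north=7).
  A is 8 units north of B: delta (east=+0, north=+8); A at (east=-6, north=15).
Therefore A relative to D: (east=-6, north=15).

Answer: A is at (east=-6, north=15) relative to D.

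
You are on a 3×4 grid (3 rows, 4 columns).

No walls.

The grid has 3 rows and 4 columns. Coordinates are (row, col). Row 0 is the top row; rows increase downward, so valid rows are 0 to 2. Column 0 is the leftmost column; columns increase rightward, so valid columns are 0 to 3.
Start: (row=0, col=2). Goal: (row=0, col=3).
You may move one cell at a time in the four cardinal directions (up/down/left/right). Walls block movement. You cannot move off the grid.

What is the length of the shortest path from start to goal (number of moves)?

BFS from (row=0, col=2) until reaching (row=0, col=3):
  Distance 0: (row=0, col=2)
  Distance 1: (row=0, col=1), (row=0, col=3), (row=1, col=2)  <- goal reached here
One shortest path (1 moves): (row=0, col=2) -> (row=0, col=3)

Answer: Shortest path length: 1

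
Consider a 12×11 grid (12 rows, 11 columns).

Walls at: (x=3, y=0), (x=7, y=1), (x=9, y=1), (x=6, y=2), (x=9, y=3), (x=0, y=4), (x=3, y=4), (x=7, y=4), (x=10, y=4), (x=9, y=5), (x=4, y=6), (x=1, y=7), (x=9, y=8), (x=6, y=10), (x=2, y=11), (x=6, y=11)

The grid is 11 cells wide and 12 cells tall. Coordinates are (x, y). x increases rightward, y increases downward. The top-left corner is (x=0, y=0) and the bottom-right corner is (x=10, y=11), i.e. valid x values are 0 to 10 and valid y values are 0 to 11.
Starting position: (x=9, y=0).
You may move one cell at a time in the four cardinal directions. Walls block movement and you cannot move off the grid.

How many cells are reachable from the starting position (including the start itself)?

Answer: Reachable cells: 116

Derivation:
BFS flood-fill from (x=9, y=0):
  Distance 0: (x=9, y=0)
  Distance 1: (x=8, y=0), (x=10, y=0)
  Distance 2: (x=7, y=0), (x=8, y=1), (x=10, y=1)
  Distance 3: (x=6, y=0), (x=8, y=2), (x=10, y=2)
  Distance 4: (x=5, y=0), (x=6, y=1), (x=7, y=2), (x=9, y=2), (x=8, y=3), (x=10, y=3)
  Distance 5: (x=4, y=0), (x=5, y=1), (x=7, y=3), (x=8, y=4)
  Distance 6: (x=4, y=1), (x=5, y=2), (x=6, y=3), (x=9, y=4), (x=8, y=5)
  Distance 7: (x=3, y=1), (x=4, y=2), (x=5, y=3), (x=6, y=4), (x=7, y=5), (x=8, y=6)
  Distance 8: (x=2, y=1), (x=3, y=2), (x=4, y=3), (x=5, y=4), (x=6, y=5), (x=7, y=6), (x=9, y=6), (x=8, y=7)
  Distance 9: (x=2, y=0), (x=1, y=1), (x=2, y=2), (x=3, y=3), (x=4, y=4), (x=5, y=5), (x=6, y=6), (x=10, y=6), (x=7, y=7), (x=9, y=7), (x=8, y=8)
  Distance 10: (x=1, y=0), (x=0, y=1), (x=1, y=2), (x=2, y=3), (x=4, y=5), (x=10, y=5), (x=5, y=6), (x=6, y=7), (x=10, y=7), (x=7, y=8), (x=8, y=9)
  Distance 11: (x=0, y=0), (x=0, y=2), (x=1, y=3), (x=2, y=4), (x=3, y=5), (x=5, y=7), (x=6, y=8), (x=10, y=8), (x=7, y=9), (x=9, y=9), (x=8, y=10)
  Distance 12: (x=0, y=3), (x=1, y=4), (x=2, y=5), (x=3, y=6), (x=4, y=7), (x=5, y=8), (x=6, y=9), (x=10, y=9), (x=7, y=10), (x=9, y=10), (x=8, y=11)
  Distance 13: (x=1, y=5), (x=2, y=6), (x=3, y=7), (x=4, y=8), (x=5, y=9), (x=10, y=10), (x=7, y=11), (x=9, y=11)
  Distance 14: (x=0, y=5), (x=1, y=6), (x=2, y=7), (x=3, y=8), (x=4, y=9), (x=5, y=10), (x=10, y=11)
  Distance 15: (x=0, y=6), (x=2, y=8), (x=3, y=9), (x=4, y=10), (x=5, y=11)
  Distance 16: (x=0, y=7), (x=1, y=8), (x=2, y=9), (x=3, y=10), (x=4, y=11)
  Distance 17: (x=0, y=8), (x=1, y=9), (x=2, y=10), (x=3, y=11)
  Distance 18: (x=0, y=9), (x=1, y=10)
  Distance 19: (x=0, y=10), (x=1, y=11)
  Distance 20: (x=0, y=11)
Total reachable: 116 (grid has 116 open cells total)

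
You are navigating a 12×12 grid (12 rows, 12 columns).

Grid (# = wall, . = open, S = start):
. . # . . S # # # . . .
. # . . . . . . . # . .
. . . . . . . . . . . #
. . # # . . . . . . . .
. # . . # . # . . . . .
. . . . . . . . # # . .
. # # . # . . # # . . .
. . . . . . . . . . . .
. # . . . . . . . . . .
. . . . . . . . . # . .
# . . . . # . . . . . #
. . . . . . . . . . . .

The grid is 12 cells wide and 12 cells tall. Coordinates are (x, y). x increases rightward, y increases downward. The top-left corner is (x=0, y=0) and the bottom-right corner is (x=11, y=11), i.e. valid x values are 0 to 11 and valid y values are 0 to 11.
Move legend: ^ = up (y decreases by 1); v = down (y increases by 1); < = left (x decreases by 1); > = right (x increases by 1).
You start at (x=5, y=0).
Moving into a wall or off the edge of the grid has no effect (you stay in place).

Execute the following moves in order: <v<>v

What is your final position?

Start: (x=5, y=0)
  < (left): (x=5, y=0) -> (x=4, y=0)
  v (down): (x=4, y=0) -> (x=4, y=1)
  < (left): (x=4, y=1) -> (x=3, y=1)
  > (right): (x=3, y=1) -> (x=4, y=1)
  v (down): (x=4, y=1) -> (x=4, y=2)
Final: (x=4, y=2)

Answer: Final position: (x=4, y=2)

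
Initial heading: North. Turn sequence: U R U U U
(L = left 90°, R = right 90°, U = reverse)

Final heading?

Answer: Final heading: East

Derivation:
Start: North
  U (U-turn (180°)) -> South
  R (right (90° clockwise)) -> West
  U (U-turn (180°)) -> East
  U (U-turn (180°)) -> West
  U (U-turn (180°)) -> East
Final: East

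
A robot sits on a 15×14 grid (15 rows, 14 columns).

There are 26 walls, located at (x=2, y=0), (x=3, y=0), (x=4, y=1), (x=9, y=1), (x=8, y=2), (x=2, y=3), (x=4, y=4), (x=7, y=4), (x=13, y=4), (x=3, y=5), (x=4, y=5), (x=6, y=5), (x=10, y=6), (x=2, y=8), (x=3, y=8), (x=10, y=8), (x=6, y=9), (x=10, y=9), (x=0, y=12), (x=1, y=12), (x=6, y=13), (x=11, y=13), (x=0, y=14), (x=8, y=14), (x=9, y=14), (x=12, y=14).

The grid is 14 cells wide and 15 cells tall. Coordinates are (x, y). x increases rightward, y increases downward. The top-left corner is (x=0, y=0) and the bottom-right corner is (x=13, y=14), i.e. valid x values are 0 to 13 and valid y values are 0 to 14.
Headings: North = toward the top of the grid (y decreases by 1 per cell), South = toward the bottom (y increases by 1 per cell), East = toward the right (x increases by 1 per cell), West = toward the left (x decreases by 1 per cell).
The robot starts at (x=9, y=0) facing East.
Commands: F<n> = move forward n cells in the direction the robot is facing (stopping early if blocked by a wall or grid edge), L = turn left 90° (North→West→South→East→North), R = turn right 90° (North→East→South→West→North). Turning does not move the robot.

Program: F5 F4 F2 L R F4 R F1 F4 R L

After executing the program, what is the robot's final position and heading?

Start: (x=9, y=0), facing East
  F5: move forward 4/5 (blocked), now at (x=13, y=0)
  F4: move forward 0/4 (blocked), now at (x=13, y=0)
  F2: move forward 0/2 (blocked), now at (x=13, y=0)
  L: turn left, now facing North
  R: turn right, now facing East
  F4: move forward 0/4 (blocked), now at (x=13, y=0)
  R: turn right, now facing South
  F1: move forward 1, now at (x=13, y=1)
  F4: move forward 2/4 (blocked), now at (x=13, y=3)
  R: turn right, now facing West
  L: turn left, now facing South
Final: (x=13, y=3), facing South

Answer: Final position: (x=13, y=3), facing South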